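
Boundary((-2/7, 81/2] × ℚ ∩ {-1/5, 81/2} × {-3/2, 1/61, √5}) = {-1/5, 81/2} × {-3/2, 1/61}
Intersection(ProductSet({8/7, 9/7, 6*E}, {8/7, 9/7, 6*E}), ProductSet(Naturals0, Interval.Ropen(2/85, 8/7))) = EmptySet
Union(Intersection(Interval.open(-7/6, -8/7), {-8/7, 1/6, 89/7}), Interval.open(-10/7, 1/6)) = Interval.open(-10/7, 1/6)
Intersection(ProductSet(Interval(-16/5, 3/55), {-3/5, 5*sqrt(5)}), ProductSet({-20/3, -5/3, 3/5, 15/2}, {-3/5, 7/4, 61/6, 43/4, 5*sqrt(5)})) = ProductSet({-5/3}, {-3/5, 5*sqrt(5)})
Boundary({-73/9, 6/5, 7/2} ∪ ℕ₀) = {-73/9, 6/5, 7/2} ∪ ℕ₀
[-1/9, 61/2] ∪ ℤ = ℤ ∪ [-1/9, 61/2]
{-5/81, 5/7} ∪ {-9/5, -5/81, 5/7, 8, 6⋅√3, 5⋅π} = {-9/5, -5/81, 5/7, 8, 6⋅√3, 5⋅π}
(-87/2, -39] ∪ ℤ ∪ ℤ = ℤ ∪ (-87/2, -39]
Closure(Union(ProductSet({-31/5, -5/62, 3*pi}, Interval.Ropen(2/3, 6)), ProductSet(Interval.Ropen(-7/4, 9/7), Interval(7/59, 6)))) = Union(ProductSet({-31/5, -5/62, 3*pi}, Interval(2/3, 6)), ProductSet(Interval(-7/4, 9/7), Interval(7/59, 6)))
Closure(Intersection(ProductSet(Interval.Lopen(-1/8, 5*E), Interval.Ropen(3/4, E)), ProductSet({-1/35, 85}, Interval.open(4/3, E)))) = ProductSet({-1/35}, Interval(4/3, E))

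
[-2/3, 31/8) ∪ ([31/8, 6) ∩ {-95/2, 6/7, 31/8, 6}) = [-2/3, 31/8]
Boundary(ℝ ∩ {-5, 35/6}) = {-5, 35/6}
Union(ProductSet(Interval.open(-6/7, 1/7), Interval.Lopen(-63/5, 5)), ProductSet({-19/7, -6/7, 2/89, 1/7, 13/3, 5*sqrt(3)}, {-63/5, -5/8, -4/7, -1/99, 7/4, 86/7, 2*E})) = Union(ProductSet({-19/7, -6/7, 2/89, 1/7, 13/3, 5*sqrt(3)}, {-63/5, -5/8, -4/7, -1/99, 7/4, 86/7, 2*E}), ProductSet(Interval.open(-6/7, 1/7), Interval.Lopen(-63/5, 5)))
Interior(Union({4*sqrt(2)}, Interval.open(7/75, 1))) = Interval.open(7/75, 1)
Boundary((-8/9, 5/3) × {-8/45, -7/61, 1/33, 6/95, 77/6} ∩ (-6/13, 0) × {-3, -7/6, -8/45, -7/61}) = [-6/13, 0] × {-8/45, -7/61}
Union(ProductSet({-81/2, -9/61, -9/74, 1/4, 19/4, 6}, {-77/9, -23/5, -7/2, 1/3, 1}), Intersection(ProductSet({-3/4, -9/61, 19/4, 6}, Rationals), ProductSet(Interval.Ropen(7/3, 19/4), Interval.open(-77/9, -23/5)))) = ProductSet({-81/2, -9/61, -9/74, 1/4, 19/4, 6}, {-77/9, -23/5, -7/2, 1/3, 1})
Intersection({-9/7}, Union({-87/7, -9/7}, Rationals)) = {-9/7}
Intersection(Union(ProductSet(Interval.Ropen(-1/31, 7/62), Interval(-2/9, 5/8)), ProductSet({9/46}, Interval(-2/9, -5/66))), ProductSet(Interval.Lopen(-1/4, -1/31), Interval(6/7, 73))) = EmptySet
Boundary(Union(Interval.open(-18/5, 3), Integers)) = Union(Complement(Integers, Interval.open(-18/5, 3)), {-18/5})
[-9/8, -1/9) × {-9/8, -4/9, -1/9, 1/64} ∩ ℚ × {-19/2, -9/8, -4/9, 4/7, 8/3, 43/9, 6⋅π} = (ℚ ∩ [-9/8, -1/9)) × {-9/8, -4/9}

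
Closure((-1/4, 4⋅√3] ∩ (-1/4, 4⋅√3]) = [-1/4, 4⋅√3]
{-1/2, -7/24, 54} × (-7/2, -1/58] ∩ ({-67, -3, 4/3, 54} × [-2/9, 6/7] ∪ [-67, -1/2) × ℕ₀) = {54} × [-2/9, -1/58]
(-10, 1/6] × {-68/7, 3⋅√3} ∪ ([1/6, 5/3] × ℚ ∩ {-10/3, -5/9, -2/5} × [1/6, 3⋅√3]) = (-10, 1/6] × {-68/7, 3⋅√3}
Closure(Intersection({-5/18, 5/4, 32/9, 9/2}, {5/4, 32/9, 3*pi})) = {5/4, 32/9}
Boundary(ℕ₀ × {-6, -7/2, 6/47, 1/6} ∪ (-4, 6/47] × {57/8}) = (ℕ₀ × {-6, -7/2, 6/47, 1/6}) ∪ ([-4, 6/47] × {57/8})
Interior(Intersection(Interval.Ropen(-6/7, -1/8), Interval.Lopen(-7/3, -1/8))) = Interval.open(-6/7, -1/8)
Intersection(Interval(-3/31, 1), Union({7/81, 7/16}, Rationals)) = Intersection(Interval(-3/31, 1), Rationals)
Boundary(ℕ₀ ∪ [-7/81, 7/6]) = {-7/81, 7/6} ∪ (ℕ₀ \ (-7/81, 7/6))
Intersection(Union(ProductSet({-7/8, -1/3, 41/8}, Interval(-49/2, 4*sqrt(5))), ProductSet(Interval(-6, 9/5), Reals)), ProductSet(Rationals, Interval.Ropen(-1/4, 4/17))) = ProductSet(Union({41/8}, Intersection(Interval(-6, 9/5), Rationals)), Interval.Ropen(-1/4, 4/17))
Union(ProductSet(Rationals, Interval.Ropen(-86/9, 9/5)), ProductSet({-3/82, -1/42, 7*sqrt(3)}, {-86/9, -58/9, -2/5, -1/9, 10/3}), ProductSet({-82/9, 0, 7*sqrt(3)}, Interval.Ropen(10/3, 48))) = Union(ProductSet({-82/9, 0, 7*sqrt(3)}, Interval.Ropen(10/3, 48)), ProductSet({-3/82, -1/42, 7*sqrt(3)}, {-86/9, -58/9, -2/5, -1/9, 10/3}), ProductSet(Rationals, Interval.Ropen(-86/9, 9/5)))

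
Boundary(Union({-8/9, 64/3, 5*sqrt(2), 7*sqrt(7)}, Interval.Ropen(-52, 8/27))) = {-52, 8/27, 64/3, 5*sqrt(2), 7*sqrt(7)}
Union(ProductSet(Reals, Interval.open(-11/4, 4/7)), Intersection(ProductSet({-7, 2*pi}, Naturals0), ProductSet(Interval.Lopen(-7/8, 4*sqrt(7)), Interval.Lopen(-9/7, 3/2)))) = Union(ProductSet({2*pi}, Range(0, 2, 1)), ProductSet(Reals, Interval.open(-11/4, 4/7)))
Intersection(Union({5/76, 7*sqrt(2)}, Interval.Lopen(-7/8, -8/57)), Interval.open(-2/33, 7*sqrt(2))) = {5/76}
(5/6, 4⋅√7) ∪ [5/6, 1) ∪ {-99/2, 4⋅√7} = {-99/2} ∪ [5/6, 4⋅√7]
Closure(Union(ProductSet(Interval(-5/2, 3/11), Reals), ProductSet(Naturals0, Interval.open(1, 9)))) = Union(ProductSet(Complement(Naturals0, Interval.open(-5/2, 3/11)), Interval(1, 9)), ProductSet(Interval(-5/2, 3/11), Reals), ProductSet(Naturals0, Interval.open(1, 9)))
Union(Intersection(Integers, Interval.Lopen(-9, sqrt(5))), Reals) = Union(Range(-8, 3, 1), Reals)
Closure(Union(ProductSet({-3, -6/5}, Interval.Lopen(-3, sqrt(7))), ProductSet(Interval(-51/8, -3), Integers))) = Union(ProductSet({-3, -6/5}, Interval(-3, sqrt(7))), ProductSet(Interval(-51/8, -3), Integers))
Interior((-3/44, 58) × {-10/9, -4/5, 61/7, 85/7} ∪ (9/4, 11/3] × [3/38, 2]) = (9/4, 11/3) × (3/38, 2)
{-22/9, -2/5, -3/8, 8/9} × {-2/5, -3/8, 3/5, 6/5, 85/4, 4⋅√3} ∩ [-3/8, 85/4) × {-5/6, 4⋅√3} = {-3/8, 8/9} × {4⋅√3}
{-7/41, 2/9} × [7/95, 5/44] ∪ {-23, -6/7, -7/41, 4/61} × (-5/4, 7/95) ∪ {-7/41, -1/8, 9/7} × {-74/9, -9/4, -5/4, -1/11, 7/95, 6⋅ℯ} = ({-7/41, 2/9} × [7/95, 5/44]) ∪ ({-23, -6/7, -7/41, 4/61} × (-5/4, 7/95)) ∪ ({-7/41, -1/8, 9/7} × {-74/9, -9/4, -5/4, -1/11, 7/95, 6⋅ℯ})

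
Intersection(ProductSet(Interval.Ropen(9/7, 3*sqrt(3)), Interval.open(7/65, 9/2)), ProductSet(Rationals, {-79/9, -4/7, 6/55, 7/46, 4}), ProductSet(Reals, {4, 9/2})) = ProductSet(Intersection(Interval.Ropen(9/7, 3*sqrt(3)), Rationals), {4})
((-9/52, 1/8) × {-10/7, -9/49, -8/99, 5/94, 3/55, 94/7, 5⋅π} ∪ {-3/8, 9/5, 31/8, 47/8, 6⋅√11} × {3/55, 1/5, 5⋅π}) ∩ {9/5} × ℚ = {9/5} × {3/55, 1/5}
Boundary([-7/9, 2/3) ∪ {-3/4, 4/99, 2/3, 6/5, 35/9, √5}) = {-7/9, 2/3, 6/5, 35/9, √5}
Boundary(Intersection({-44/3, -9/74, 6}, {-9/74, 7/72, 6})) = {-9/74, 6}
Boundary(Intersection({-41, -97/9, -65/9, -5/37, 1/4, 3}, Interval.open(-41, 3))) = {-97/9, -65/9, -5/37, 1/4}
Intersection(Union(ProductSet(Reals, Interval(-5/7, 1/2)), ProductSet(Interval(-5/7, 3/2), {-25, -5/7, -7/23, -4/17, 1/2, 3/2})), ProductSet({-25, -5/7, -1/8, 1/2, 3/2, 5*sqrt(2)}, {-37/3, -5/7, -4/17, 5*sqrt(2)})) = ProductSet({-25, -5/7, -1/8, 1/2, 3/2, 5*sqrt(2)}, {-5/7, -4/17})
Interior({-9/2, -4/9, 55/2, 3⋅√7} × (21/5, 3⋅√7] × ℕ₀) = ∅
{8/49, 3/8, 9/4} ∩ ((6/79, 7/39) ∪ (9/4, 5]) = {8/49}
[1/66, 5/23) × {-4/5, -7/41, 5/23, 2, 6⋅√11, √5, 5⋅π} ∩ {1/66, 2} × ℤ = {1/66} × {2}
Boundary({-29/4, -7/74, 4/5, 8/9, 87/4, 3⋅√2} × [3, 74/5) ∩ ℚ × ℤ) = {-29/4, -7/74, 4/5, 8/9, 87/4} × {3, 4, …, 14}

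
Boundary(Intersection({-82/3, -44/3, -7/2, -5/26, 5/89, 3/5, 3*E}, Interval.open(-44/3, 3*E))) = {-7/2, -5/26, 5/89, 3/5}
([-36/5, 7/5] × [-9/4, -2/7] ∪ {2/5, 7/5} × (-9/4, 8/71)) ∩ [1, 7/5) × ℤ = [1, 7/5) × {-2, -1}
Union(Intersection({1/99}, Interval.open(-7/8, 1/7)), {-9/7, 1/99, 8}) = {-9/7, 1/99, 8}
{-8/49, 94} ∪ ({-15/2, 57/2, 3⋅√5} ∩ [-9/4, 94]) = {-8/49, 57/2, 94, 3⋅√5}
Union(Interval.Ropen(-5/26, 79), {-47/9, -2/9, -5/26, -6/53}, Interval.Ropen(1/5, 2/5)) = Union({-47/9, -2/9}, Interval.Ropen(-5/26, 79))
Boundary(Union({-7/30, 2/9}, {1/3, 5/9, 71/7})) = {-7/30, 2/9, 1/3, 5/9, 71/7}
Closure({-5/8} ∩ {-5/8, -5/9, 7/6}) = {-5/8}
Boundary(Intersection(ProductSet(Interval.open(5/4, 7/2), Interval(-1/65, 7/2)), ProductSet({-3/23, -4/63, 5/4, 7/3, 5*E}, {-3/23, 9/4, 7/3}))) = ProductSet({7/3}, {9/4, 7/3})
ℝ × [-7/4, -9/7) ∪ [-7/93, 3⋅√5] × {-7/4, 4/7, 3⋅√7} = (ℝ × [-7/4, -9/7)) ∪ ([-7/93, 3⋅√5] × {-7/4, 4/7, 3⋅√7})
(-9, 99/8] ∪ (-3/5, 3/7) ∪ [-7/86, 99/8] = (-9, 99/8]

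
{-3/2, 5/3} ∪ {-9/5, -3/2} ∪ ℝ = ℝ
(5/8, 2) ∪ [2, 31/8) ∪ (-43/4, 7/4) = (-43/4, 31/8)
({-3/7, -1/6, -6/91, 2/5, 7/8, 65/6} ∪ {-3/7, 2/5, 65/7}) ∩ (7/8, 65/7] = {65/7}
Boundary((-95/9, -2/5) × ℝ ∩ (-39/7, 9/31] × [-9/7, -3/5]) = ({-39/7, -2/5} × [-9/7, -3/5]) ∪ ([-39/7, -2/5] × {-9/7, -3/5})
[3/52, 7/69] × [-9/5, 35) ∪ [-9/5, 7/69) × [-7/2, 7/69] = ([-9/5, 7/69) × [-7/2, 7/69]) ∪ ([3/52, 7/69] × [-9/5, 35))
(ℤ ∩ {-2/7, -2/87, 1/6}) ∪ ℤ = ℤ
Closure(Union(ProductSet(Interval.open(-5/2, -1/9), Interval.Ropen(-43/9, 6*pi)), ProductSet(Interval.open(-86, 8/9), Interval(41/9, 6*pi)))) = Union(ProductSet({-5/2, -1/9}, Union({6*pi}, Interval(-43/9, 41/9))), ProductSet(Interval(-86, 8/9), Interval(41/9, 6*pi)), ProductSet(Interval(-5/2, -1/9), {-43/9, 6*pi}), ProductSet(Interval.open(-5/2, -1/9), Interval.Ropen(-43/9, 6*pi)))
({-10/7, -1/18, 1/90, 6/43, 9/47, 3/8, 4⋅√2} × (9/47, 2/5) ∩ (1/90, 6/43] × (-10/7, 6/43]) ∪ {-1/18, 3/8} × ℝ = {-1/18, 3/8} × ℝ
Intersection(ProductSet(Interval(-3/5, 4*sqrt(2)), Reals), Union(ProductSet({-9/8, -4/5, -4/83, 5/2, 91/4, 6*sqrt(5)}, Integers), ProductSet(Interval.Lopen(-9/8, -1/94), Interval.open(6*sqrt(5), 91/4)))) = Union(ProductSet({-4/83, 5/2}, Integers), ProductSet(Interval(-3/5, -1/94), Interval.open(6*sqrt(5), 91/4)))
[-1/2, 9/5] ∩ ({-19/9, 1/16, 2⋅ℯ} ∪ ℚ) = ℚ ∩ [-1/2, 9/5]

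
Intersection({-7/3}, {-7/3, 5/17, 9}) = {-7/3}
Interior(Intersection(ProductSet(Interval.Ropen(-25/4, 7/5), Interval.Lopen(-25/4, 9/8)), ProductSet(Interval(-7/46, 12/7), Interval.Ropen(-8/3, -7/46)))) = ProductSet(Interval.open(-7/46, 7/5), Interval.open(-8/3, -7/46))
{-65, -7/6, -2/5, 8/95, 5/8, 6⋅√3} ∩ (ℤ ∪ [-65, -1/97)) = {-65, -7/6, -2/5}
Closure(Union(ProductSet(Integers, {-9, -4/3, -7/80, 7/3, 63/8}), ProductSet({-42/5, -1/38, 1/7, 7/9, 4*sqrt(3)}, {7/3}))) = Union(ProductSet({-42/5, -1/38, 1/7, 7/9, 4*sqrt(3)}, {7/3}), ProductSet(Integers, {-9, -4/3, -7/80, 7/3, 63/8}))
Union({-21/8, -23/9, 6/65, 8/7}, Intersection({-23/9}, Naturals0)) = {-21/8, -23/9, 6/65, 8/7}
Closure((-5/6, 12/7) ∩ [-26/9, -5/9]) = [-5/6, -5/9]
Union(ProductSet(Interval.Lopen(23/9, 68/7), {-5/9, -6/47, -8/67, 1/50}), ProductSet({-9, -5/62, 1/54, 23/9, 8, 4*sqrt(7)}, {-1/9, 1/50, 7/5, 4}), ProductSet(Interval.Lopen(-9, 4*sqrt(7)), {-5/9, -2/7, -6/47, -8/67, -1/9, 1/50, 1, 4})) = Union(ProductSet({-9, -5/62, 1/54, 23/9, 8, 4*sqrt(7)}, {-1/9, 1/50, 7/5, 4}), ProductSet(Interval.Lopen(-9, 4*sqrt(7)), {-5/9, -2/7, -6/47, -8/67, -1/9, 1/50, 1, 4}))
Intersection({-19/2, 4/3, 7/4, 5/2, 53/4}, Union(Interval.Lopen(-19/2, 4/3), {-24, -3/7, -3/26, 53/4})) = {4/3, 53/4}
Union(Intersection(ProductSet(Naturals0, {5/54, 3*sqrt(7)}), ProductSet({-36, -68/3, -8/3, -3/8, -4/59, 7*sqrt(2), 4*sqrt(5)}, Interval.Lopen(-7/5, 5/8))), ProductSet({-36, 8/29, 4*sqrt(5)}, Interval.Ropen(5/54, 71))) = ProductSet({-36, 8/29, 4*sqrt(5)}, Interval.Ropen(5/54, 71))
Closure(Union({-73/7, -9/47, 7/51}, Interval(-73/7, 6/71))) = Union({7/51}, Interval(-73/7, 6/71))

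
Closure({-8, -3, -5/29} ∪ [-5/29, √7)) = {-8, -3} ∪ [-5/29, √7]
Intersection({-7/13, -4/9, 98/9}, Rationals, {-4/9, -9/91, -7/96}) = {-4/9}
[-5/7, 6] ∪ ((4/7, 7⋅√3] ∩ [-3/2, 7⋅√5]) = [-5/7, 7⋅√3]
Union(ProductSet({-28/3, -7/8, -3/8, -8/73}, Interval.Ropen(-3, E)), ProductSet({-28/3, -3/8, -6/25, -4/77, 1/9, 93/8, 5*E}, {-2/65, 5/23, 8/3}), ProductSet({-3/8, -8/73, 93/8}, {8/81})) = Union(ProductSet({-3/8, -8/73, 93/8}, {8/81}), ProductSet({-28/3, -7/8, -3/8, -8/73}, Interval.Ropen(-3, E)), ProductSet({-28/3, -3/8, -6/25, -4/77, 1/9, 93/8, 5*E}, {-2/65, 5/23, 8/3}))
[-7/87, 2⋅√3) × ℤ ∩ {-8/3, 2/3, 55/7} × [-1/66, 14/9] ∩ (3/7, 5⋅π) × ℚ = {2/3} × {0, 1}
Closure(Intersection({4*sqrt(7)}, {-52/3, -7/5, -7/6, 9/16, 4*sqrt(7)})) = {4*sqrt(7)}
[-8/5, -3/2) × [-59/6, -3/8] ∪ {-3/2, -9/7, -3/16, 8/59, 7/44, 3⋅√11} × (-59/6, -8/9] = ([-8/5, -3/2) × [-59/6, -3/8]) ∪ ({-3/2, -9/7, -3/16, 8/59, 7/44, 3⋅√11} × (-59/6, -8/9])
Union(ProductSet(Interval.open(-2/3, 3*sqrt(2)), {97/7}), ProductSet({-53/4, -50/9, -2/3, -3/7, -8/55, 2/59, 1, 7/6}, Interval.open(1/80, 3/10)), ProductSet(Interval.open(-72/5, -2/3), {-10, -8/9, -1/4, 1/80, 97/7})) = Union(ProductSet({-53/4, -50/9, -2/3, -3/7, -8/55, 2/59, 1, 7/6}, Interval.open(1/80, 3/10)), ProductSet(Interval.open(-72/5, -2/3), {-10, -8/9, -1/4, 1/80, 97/7}), ProductSet(Interval.open(-2/3, 3*sqrt(2)), {97/7}))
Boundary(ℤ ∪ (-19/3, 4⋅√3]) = {-19/3, 4⋅√3} ∪ (ℤ \ (-19/3, 4⋅√3))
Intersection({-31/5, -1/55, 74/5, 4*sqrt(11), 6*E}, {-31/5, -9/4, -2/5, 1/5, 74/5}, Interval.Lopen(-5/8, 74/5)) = {74/5}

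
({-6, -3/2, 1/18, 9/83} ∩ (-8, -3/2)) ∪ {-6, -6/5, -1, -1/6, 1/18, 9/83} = {-6, -6/5, -1, -1/6, 1/18, 9/83}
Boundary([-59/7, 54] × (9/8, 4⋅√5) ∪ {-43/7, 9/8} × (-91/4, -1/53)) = ({-43/7, 9/8} × [-91/4, -1/53]) ∪ ({-59/7, 54} × [9/8, 4⋅√5]) ∪ ([-59/7, 54] × {9/8, 4⋅√5})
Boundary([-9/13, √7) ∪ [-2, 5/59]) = {-2, √7}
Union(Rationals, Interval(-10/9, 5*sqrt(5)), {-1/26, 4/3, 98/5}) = Union(Interval(-10/9, 5*sqrt(5)), Rationals)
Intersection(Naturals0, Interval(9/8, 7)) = Range(2, 8, 1)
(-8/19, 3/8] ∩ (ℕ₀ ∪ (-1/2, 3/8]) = (-8/19, 3/8] ∪ {0}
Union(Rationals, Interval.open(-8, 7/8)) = Union(Interval(-8, 7/8), Rationals)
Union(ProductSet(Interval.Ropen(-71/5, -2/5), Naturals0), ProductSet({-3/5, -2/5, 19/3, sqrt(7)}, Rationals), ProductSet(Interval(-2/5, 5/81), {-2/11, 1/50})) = Union(ProductSet({-3/5, -2/5, 19/3, sqrt(7)}, Rationals), ProductSet(Interval.Ropen(-71/5, -2/5), Naturals0), ProductSet(Interval(-2/5, 5/81), {-2/11, 1/50}))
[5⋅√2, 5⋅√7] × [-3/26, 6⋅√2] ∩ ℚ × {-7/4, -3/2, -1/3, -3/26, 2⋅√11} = (ℚ ∩ [5⋅√2, 5⋅√7]) × {-3/26, 2⋅√11}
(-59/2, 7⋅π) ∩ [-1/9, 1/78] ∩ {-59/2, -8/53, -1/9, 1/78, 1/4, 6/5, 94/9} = {-1/9, 1/78}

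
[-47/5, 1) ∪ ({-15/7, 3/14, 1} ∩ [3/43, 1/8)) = [-47/5, 1)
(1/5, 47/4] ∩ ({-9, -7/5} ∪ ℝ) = (1/5, 47/4]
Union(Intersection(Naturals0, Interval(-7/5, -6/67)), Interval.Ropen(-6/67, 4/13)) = Interval.Ropen(-6/67, 4/13)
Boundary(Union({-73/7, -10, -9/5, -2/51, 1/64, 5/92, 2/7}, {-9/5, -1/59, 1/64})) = {-73/7, -10, -9/5, -2/51, -1/59, 1/64, 5/92, 2/7}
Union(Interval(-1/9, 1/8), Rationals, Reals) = Interval(-oo, oo)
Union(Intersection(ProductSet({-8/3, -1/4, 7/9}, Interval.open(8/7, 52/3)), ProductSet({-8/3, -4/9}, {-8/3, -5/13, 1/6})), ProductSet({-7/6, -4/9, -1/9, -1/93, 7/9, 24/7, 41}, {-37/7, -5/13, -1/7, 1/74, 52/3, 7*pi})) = ProductSet({-7/6, -4/9, -1/9, -1/93, 7/9, 24/7, 41}, {-37/7, -5/13, -1/7, 1/74, 52/3, 7*pi})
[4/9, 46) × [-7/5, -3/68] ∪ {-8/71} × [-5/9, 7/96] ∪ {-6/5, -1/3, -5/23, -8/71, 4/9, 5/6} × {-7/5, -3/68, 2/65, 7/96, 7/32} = ({-8/71} × [-5/9, 7/96]) ∪ ([4/9, 46) × [-7/5, -3/68]) ∪ ({-6/5, -1/3, -5/23, -8/71, 4/9, 5/6} × {-7/5, -3/68, 2/65, 7/96, 7/32})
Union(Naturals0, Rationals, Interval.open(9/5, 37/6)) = Union(Interval(9/5, 37/6), Rationals)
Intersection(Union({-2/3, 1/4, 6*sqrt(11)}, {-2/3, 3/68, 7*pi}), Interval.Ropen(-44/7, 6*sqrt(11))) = {-2/3, 3/68, 1/4}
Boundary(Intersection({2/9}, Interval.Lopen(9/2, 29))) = EmptySet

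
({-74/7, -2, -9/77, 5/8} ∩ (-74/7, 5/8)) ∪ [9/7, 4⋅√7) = {-2, -9/77} ∪ [9/7, 4⋅√7)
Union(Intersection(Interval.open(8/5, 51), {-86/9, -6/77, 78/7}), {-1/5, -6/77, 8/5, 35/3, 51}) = {-1/5, -6/77, 8/5, 78/7, 35/3, 51}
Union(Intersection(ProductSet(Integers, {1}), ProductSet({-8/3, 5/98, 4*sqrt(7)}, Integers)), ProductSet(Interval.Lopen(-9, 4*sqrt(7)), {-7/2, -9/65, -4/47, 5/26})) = ProductSet(Interval.Lopen(-9, 4*sqrt(7)), {-7/2, -9/65, -4/47, 5/26})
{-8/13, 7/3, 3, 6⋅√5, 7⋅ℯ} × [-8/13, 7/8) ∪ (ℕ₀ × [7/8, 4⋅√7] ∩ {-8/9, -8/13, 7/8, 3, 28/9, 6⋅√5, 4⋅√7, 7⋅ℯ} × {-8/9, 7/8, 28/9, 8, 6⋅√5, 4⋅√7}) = ({3} × {7/8, 28/9, 8, 4⋅√7}) ∪ ({-8/13, 7/3, 3, 6⋅√5, 7⋅ℯ} × [-8/13, 7/8))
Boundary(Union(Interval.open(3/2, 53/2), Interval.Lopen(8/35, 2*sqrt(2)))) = {8/35, 53/2}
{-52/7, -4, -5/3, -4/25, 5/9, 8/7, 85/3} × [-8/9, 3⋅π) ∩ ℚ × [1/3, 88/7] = {-52/7, -4, -5/3, -4/25, 5/9, 8/7, 85/3} × [1/3, 3⋅π)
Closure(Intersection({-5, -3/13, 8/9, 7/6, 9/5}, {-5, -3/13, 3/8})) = {-5, -3/13}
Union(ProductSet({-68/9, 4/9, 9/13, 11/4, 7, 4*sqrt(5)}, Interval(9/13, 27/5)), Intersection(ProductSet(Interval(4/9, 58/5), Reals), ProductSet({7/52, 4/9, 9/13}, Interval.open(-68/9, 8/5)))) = Union(ProductSet({4/9, 9/13}, Interval.open(-68/9, 8/5)), ProductSet({-68/9, 4/9, 9/13, 11/4, 7, 4*sqrt(5)}, Interval(9/13, 27/5)))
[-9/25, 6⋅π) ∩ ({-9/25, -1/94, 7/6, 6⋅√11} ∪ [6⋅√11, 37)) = {-9/25, -1/94, 7/6}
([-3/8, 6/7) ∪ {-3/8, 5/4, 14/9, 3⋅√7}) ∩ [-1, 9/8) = [-3/8, 6/7)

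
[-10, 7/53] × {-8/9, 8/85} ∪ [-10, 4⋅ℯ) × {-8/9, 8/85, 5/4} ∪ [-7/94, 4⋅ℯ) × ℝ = ([-7/94, 4⋅ℯ) × ℝ) ∪ ([-10, 4⋅ℯ) × {-8/9, 8/85, 5/4})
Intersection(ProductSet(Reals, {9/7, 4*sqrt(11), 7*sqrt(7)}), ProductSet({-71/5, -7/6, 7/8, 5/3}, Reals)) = ProductSet({-71/5, -7/6, 7/8, 5/3}, {9/7, 4*sqrt(11), 7*sqrt(7)})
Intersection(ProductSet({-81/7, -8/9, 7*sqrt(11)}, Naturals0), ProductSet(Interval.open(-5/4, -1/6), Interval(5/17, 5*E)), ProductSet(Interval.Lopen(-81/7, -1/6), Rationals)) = ProductSet({-8/9}, Range(1, 14, 1))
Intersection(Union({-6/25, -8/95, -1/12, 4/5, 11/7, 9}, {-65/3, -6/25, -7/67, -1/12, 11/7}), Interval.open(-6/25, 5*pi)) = {-7/67, -8/95, -1/12, 4/5, 11/7, 9}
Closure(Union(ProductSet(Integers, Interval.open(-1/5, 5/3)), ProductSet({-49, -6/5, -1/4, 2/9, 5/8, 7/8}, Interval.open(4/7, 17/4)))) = Union(ProductSet({-49, -6/5, -1/4, 2/9, 5/8, 7/8}, Interval(4/7, 17/4)), ProductSet(Integers, Interval(-1/5, 5/3)))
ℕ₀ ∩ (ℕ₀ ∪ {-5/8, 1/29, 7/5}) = ℕ₀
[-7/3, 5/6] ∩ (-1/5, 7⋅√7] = (-1/5, 5/6]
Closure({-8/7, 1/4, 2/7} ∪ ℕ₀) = {-8/7, 1/4, 2/7} ∪ ℕ₀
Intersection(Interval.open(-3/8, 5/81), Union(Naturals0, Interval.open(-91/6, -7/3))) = Range(0, 1, 1)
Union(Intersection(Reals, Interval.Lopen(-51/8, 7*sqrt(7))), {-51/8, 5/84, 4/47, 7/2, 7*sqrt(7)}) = Interval(-51/8, 7*sqrt(7))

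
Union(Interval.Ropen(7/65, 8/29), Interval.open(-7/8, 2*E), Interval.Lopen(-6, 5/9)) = Interval.open(-6, 2*E)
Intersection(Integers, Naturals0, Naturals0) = Naturals0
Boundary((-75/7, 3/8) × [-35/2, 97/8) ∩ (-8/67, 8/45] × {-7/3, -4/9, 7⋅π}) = [-8/67, 8/45] × {-7/3, -4/9}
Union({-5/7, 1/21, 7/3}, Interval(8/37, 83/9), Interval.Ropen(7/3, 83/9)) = Union({-5/7, 1/21}, Interval(8/37, 83/9))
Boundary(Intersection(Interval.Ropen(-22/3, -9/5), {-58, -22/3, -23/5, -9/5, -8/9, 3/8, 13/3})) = {-22/3, -23/5}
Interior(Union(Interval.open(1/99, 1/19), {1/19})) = Interval.open(1/99, 1/19)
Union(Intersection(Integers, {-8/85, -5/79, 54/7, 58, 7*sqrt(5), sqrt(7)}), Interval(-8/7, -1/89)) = Union({58}, Interval(-8/7, -1/89))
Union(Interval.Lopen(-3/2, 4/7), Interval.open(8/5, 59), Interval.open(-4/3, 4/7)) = Union(Interval.Lopen(-3/2, 4/7), Interval.open(8/5, 59))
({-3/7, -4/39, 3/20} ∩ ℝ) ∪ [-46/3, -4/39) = [-46/3, -4/39] ∪ {3/20}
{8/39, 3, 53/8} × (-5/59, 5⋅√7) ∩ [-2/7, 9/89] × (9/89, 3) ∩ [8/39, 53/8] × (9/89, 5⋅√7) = ∅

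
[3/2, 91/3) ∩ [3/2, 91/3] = [3/2, 91/3)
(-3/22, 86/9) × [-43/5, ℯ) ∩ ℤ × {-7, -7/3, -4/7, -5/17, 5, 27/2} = {0, 1, …, 9} × {-7, -7/3, -4/7, -5/17}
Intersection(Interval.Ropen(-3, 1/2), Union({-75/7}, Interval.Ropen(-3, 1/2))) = Interval.Ropen(-3, 1/2)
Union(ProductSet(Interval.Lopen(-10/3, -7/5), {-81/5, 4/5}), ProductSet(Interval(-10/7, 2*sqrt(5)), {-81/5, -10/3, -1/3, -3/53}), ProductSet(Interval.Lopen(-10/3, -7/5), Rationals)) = Union(ProductSet(Interval.Lopen(-10/3, -7/5), Rationals), ProductSet(Interval(-10/7, 2*sqrt(5)), {-81/5, -10/3, -1/3, -3/53}))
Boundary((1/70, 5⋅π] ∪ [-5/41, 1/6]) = {-5/41, 5⋅π}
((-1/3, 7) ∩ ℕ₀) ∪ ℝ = ℝ ∪ {0, 1, …, 6}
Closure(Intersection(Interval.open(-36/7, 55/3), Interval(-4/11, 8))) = Interval(-4/11, 8)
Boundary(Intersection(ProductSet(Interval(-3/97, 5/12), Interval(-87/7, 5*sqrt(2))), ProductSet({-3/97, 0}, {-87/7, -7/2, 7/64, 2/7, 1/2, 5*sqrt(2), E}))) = ProductSet({-3/97, 0}, {-87/7, -7/2, 7/64, 2/7, 1/2, 5*sqrt(2), E})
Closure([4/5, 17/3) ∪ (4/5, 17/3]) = [4/5, 17/3]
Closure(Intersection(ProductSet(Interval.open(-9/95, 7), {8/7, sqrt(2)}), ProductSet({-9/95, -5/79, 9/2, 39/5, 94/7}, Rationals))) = ProductSet({-5/79, 9/2}, {8/7})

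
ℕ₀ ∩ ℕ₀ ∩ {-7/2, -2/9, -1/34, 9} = {9}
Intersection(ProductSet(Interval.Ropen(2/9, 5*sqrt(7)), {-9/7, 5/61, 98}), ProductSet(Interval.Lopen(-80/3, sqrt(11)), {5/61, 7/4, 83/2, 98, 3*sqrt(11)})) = ProductSet(Interval(2/9, sqrt(11)), {5/61, 98})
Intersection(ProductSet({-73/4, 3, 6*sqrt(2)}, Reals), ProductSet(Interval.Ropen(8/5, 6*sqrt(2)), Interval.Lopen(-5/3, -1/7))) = ProductSet({3}, Interval.Lopen(-5/3, -1/7))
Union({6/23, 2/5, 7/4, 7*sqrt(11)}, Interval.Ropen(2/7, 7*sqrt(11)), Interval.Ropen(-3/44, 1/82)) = Union({6/23}, Interval.Ropen(-3/44, 1/82), Interval(2/7, 7*sqrt(11)))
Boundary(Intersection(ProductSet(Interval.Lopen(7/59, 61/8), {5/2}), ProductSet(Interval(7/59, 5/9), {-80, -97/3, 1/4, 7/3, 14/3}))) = EmptySet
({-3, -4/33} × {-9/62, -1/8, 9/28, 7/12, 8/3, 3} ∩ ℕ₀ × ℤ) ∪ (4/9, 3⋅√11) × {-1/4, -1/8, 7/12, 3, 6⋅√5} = (4/9, 3⋅√11) × {-1/4, -1/8, 7/12, 3, 6⋅√5}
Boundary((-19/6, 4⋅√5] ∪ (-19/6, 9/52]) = {-19/6, 4⋅√5}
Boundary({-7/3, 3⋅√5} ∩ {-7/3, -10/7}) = {-7/3}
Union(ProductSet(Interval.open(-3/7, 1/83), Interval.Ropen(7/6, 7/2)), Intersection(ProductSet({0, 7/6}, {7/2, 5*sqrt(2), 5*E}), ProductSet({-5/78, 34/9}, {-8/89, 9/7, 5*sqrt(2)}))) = ProductSet(Interval.open(-3/7, 1/83), Interval.Ropen(7/6, 7/2))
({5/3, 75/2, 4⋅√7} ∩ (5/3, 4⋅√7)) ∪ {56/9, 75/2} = {56/9, 75/2}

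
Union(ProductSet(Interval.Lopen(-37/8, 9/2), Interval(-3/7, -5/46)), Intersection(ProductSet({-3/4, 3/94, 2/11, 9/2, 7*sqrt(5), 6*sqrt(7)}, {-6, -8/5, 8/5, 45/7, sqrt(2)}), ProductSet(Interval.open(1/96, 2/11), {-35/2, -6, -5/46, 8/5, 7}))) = Union(ProductSet({3/94}, {-6, 8/5}), ProductSet(Interval.Lopen(-37/8, 9/2), Interval(-3/7, -5/46)))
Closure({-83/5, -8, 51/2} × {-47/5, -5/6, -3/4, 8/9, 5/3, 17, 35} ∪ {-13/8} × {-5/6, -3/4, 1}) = ({-13/8} × {-5/6, -3/4, 1}) ∪ ({-83/5, -8, 51/2} × {-47/5, -5/6, -3/4, 8/9, 5/3, 17, 35})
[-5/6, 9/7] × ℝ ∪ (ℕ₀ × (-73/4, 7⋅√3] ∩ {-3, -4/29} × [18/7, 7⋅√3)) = [-5/6, 9/7] × ℝ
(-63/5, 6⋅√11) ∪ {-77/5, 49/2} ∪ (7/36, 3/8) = {-77/5, 49/2} ∪ (-63/5, 6⋅√11)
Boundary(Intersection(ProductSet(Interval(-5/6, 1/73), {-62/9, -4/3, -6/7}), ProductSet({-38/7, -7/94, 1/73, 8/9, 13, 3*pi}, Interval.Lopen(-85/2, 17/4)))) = ProductSet({-7/94, 1/73}, {-62/9, -4/3, -6/7})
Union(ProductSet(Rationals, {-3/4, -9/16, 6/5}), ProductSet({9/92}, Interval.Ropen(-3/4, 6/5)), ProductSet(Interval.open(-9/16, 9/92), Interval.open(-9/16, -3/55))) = Union(ProductSet({9/92}, Interval.Ropen(-3/4, 6/5)), ProductSet(Interval.open(-9/16, 9/92), Interval.open(-9/16, -3/55)), ProductSet(Rationals, {-3/4, -9/16, 6/5}))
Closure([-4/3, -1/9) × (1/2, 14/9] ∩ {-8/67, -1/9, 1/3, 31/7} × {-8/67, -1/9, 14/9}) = {-8/67} × {14/9}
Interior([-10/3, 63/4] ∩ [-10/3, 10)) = (-10/3, 10)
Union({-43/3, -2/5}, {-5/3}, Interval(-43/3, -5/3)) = Union({-2/5}, Interval(-43/3, -5/3))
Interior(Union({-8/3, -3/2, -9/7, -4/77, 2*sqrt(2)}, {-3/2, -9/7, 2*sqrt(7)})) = EmptySet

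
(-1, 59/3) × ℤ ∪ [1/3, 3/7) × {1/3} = ((-1, 59/3) × ℤ) ∪ ([1/3, 3/7) × {1/3})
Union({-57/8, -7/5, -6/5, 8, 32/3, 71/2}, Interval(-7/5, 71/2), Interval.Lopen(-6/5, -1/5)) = Union({-57/8}, Interval(-7/5, 71/2))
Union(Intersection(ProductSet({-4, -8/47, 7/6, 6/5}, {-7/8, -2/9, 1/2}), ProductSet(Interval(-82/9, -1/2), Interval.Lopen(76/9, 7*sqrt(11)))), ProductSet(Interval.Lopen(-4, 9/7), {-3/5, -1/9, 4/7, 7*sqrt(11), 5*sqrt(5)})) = ProductSet(Interval.Lopen(-4, 9/7), {-3/5, -1/9, 4/7, 7*sqrt(11), 5*sqrt(5)})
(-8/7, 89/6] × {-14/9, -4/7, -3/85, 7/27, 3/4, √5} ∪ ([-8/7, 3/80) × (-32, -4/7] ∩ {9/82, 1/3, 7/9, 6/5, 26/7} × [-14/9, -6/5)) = (-8/7, 89/6] × {-14/9, -4/7, -3/85, 7/27, 3/4, √5}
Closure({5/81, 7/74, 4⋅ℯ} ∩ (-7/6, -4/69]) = ∅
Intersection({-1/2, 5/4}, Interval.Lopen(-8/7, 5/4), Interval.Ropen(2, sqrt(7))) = EmptySet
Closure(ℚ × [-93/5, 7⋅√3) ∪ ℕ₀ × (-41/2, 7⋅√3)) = (ℕ₀ × [-41/2, 7⋅√3]) ∪ (ℝ × [-93/5, 7⋅√3])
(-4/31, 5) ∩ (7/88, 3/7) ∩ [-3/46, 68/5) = (7/88, 3/7)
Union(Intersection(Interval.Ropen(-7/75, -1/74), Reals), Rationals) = Union(Interval(-7/75, -1/74), Rationals)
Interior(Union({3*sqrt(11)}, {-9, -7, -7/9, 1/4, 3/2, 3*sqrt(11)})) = EmptySet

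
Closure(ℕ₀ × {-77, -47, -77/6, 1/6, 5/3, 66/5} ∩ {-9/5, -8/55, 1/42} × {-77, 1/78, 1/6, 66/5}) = ∅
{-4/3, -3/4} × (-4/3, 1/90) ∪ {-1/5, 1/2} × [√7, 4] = ({-4/3, -3/4} × (-4/3, 1/90)) ∪ ({-1/5, 1/2} × [√7, 4])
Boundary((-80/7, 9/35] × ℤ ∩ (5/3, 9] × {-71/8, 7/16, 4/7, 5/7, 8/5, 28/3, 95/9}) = ∅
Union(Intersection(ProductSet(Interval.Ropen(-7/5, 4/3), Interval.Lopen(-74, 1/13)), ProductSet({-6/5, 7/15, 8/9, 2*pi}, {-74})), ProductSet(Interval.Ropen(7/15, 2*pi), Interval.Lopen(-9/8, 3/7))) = ProductSet(Interval.Ropen(7/15, 2*pi), Interval.Lopen(-9/8, 3/7))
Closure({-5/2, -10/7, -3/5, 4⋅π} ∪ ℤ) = ℤ ∪ {-5/2, -10/7, -3/5, 4⋅π}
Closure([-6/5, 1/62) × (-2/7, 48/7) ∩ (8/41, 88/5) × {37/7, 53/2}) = ∅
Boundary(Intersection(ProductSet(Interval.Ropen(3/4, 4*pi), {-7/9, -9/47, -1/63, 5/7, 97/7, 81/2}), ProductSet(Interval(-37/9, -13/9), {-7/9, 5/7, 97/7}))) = EmptySet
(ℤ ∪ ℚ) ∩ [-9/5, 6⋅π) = ℚ ∩ [-9/5, 6⋅π)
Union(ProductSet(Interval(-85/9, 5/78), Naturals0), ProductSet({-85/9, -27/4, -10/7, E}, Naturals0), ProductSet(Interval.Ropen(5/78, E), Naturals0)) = ProductSet(Interval(-85/9, E), Naturals0)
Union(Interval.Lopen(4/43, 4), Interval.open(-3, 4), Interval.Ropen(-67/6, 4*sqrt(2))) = Interval.Ropen(-67/6, 4*sqrt(2))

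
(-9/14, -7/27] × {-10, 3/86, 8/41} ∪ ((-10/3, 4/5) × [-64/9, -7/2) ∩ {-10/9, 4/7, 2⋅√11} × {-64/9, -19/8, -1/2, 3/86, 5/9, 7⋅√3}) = ({-10/9, 4/7} × {-64/9}) ∪ ((-9/14, -7/27] × {-10, 3/86, 8/41})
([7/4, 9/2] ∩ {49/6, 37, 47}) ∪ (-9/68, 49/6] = (-9/68, 49/6]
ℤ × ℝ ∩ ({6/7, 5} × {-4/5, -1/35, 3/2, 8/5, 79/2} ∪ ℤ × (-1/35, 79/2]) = (ℤ × (-1/35, 79/2]) ∪ ({5} × {-4/5, -1/35, 3/2, 8/5, 79/2})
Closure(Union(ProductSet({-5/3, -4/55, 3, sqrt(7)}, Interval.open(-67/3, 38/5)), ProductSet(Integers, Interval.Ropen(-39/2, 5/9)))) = Union(ProductSet({-5/3, -4/55, 3, sqrt(7)}, Interval(-67/3, 38/5)), ProductSet(Integers, Interval(-39/2, 5/9)))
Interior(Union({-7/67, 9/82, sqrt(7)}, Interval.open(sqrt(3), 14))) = Interval.open(sqrt(3), 14)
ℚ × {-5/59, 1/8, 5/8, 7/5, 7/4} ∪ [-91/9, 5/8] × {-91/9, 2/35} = (ℚ × {-5/59, 1/8, 5/8, 7/5, 7/4}) ∪ ([-91/9, 5/8] × {-91/9, 2/35})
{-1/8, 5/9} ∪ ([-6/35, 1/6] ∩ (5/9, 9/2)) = {-1/8, 5/9}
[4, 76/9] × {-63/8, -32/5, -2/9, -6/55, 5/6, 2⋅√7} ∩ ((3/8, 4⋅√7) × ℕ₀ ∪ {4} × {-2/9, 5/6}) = {4} × {-2/9, 5/6}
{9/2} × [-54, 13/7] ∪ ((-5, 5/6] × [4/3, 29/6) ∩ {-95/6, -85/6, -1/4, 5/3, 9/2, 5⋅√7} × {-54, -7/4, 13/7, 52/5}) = ({-1/4} × {13/7}) ∪ ({9/2} × [-54, 13/7])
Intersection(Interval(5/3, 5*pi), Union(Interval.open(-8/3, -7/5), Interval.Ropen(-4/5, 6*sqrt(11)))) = Interval(5/3, 5*pi)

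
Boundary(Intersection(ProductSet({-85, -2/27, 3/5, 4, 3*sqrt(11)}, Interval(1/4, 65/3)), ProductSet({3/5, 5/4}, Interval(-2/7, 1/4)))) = ProductSet({3/5}, {1/4})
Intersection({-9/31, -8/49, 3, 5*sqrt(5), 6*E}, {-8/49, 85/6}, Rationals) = {-8/49}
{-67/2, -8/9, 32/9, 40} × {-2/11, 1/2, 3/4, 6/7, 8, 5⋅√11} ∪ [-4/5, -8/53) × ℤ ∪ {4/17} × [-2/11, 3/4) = ([-4/5, -8/53) × ℤ) ∪ ({4/17} × [-2/11, 3/4)) ∪ ({-67/2, -8/9, 32/9, 40} × {-2/11, 1/2, 3/4, 6/7, 8, 5⋅√11})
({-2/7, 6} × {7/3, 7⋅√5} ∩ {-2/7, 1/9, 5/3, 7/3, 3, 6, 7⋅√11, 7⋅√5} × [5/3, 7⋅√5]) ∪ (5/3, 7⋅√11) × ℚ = ({-2/7, 6} × {7/3, 7⋅√5}) ∪ ((5/3, 7⋅√11) × ℚ)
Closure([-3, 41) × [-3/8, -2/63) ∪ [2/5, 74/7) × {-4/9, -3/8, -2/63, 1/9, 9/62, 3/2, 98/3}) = ({-3, 41} × [-3/8, -2/63]) ∪ ([-3, 41] × {-3/8, -2/63}) ∪ ([-3, 41) × [-3/8, -2/63)) ∪ ([2/5, 74/7] × {-4/9, -3/8, -2/63, 1/9, 9/62, 3/2, 98/3})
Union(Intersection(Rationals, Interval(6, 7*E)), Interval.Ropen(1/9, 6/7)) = Union(Intersection(Interval(6, 7*E), Rationals), Interval.Ropen(1/9, 6/7))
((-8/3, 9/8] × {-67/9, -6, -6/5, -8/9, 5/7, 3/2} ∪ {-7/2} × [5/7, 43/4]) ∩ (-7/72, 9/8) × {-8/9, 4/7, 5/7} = (-7/72, 9/8) × {-8/9, 5/7}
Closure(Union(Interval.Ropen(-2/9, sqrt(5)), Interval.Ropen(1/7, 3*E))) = Interval(-2/9, 3*E)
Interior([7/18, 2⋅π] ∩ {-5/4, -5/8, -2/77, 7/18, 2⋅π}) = ∅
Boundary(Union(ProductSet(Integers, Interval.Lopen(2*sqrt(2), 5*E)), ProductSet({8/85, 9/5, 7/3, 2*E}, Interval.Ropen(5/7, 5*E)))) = Union(ProductSet({8/85, 9/5, 7/3, 2*E}, Interval(5/7, 5*E)), ProductSet(Integers, Interval(2*sqrt(2), 5*E)))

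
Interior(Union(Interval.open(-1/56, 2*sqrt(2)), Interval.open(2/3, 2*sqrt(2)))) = Interval.open(-1/56, 2*sqrt(2))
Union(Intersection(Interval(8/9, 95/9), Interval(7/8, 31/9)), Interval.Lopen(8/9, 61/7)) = Interval(8/9, 61/7)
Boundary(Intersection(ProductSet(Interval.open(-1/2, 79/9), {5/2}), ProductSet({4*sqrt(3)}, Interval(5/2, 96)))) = ProductSet({4*sqrt(3)}, {5/2})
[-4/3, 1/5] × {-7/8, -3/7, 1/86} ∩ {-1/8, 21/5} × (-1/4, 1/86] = {-1/8} × {1/86}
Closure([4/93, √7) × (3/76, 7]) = ({4/93, √7} × [3/76, 7]) ∪ ([4/93, √7] × {3/76, 7}) ∪ ([4/93, √7) × (3/76, 7])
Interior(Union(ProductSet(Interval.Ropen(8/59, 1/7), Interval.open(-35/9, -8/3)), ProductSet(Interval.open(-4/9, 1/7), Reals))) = ProductSet(Interval.open(-4/9, 1/7), Reals)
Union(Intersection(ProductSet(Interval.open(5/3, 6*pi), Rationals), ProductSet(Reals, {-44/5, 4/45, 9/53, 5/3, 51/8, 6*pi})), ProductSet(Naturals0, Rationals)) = Union(ProductSet(Interval.open(5/3, 6*pi), {-44/5, 4/45, 9/53, 5/3, 51/8}), ProductSet(Naturals0, Rationals))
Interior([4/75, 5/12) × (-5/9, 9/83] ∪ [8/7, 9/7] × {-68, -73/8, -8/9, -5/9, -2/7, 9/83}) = (4/75, 5/12) × (-5/9, 9/83)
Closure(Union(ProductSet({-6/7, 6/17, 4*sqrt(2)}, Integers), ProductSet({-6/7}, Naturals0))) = ProductSet({-6/7, 6/17, 4*sqrt(2)}, Integers)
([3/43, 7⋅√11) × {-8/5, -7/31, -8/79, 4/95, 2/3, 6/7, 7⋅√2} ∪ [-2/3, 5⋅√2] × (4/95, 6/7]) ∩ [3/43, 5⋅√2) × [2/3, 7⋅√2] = [3/43, 5⋅√2) × ([2/3, 6/7] ∪ {7⋅√2})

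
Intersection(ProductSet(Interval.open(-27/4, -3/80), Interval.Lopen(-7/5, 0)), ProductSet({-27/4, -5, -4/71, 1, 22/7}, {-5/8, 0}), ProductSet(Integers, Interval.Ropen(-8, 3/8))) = ProductSet({-5}, {-5/8, 0})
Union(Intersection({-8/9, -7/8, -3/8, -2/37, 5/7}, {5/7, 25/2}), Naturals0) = Union({5/7}, Naturals0)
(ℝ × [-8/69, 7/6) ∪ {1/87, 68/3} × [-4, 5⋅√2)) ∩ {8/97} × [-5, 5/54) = {8/97} × [-8/69, 5/54)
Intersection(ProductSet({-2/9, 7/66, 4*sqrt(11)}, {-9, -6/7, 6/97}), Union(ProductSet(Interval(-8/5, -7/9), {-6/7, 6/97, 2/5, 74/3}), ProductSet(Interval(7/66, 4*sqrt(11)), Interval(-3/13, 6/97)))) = ProductSet({7/66, 4*sqrt(11)}, {6/97})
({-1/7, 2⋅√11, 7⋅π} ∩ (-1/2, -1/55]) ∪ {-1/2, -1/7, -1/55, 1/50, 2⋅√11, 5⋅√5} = {-1/2, -1/7, -1/55, 1/50, 2⋅√11, 5⋅√5}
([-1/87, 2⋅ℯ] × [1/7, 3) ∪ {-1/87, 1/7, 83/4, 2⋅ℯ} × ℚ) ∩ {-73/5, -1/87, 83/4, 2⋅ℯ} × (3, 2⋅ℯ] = {-1/87, 83/4, 2⋅ℯ} × (ℚ ∩ (3, 2⋅ℯ])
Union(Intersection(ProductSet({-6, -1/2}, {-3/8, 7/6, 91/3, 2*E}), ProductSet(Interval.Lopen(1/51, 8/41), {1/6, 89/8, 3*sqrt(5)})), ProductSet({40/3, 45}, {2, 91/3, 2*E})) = ProductSet({40/3, 45}, {2, 91/3, 2*E})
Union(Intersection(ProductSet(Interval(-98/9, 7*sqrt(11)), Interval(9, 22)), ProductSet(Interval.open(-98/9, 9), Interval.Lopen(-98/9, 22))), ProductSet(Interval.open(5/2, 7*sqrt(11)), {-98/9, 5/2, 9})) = Union(ProductSet(Interval.open(-98/9, 9), Interval(9, 22)), ProductSet(Interval.open(5/2, 7*sqrt(11)), {-98/9, 5/2, 9}))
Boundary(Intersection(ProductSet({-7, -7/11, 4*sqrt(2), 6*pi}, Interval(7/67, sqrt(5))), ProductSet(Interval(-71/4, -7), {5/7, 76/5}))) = ProductSet({-7}, {5/7})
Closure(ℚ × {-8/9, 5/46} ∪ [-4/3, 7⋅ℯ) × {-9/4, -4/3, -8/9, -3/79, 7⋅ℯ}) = (ℝ × {-8/9, 5/46}) ∪ ([-4/3, 7⋅ℯ] × {-9/4, -4/3, -8/9, -3/79, 7⋅ℯ})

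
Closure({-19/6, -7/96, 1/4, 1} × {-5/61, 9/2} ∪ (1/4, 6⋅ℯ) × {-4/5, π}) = ({-19/6, -7/96, 1/4, 1} × {-5/61, 9/2}) ∪ ([1/4, 6⋅ℯ] × {-4/5, π})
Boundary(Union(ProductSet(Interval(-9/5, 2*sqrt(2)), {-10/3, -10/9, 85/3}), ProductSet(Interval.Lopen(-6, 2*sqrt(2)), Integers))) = Union(ProductSet(Interval(-6, 2*sqrt(2)), Integers), ProductSet(Interval(-9/5, 2*sqrt(2)), {-10/3, -10/9, 85/3}))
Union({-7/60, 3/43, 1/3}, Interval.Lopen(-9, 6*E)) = Interval.Lopen(-9, 6*E)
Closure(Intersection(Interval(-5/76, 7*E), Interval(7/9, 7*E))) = Interval(7/9, 7*E)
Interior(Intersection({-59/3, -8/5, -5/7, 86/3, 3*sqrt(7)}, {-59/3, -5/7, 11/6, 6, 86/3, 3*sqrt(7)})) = EmptySet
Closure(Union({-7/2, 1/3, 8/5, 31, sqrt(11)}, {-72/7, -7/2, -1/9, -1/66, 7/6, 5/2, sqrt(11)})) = {-72/7, -7/2, -1/9, -1/66, 1/3, 7/6, 8/5, 5/2, 31, sqrt(11)}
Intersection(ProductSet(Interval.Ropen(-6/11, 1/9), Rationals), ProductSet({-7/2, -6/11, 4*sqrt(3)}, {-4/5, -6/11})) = ProductSet({-6/11}, {-4/5, -6/11})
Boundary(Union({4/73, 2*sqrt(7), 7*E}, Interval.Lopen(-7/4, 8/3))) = {-7/4, 8/3, 2*sqrt(7), 7*E}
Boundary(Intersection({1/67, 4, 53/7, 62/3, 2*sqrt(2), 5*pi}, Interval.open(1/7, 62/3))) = {4, 53/7, 2*sqrt(2), 5*pi}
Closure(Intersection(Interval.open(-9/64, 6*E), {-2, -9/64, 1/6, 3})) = {1/6, 3}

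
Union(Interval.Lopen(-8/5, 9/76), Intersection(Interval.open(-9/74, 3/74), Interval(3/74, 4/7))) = Interval.Lopen(-8/5, 9/76)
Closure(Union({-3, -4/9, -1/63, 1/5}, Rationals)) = Reals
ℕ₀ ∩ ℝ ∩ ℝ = ℕ₀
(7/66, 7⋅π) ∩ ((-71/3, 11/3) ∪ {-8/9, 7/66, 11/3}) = (7/66, 11/3]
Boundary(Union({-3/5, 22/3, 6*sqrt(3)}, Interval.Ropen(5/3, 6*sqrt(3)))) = {-3/5, 5/3, 6*sqrt(3)}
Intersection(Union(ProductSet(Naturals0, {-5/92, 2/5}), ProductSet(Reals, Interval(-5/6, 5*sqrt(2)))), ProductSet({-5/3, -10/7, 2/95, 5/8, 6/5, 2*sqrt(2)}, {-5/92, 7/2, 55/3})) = ProductSet({-5/3, -10/7, 2/95, 5/8, 6/5, 2*sqrt(2)}, {-5/92, 7/2})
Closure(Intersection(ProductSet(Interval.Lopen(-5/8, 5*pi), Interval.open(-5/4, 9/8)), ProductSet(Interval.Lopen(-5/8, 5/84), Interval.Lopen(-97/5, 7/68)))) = Union(ProductSet({-5/8, 5/84}, Interval(-5/4, 7/68)), ProductSet(Interval(-5/8, 5/84), {-5/4, 7/68}), ProductSet(Interval.Lopen(-5/8, 5/84), Interval.Lopen(-5/4, 7/68)))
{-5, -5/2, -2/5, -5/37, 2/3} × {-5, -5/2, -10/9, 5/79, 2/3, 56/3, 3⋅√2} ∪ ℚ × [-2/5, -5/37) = (ℚ × [-2/5, -5/37)) ∪ ({-5, -5/2, -2/5, -5/37, 2/3} × {-5, -5/2, -10/9, 5/79, 2/3, 56/3, 3⋅√2})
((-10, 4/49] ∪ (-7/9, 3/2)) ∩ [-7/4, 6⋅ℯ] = [-7/4, 3/2)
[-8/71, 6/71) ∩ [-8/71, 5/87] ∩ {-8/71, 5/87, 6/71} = {-8/71, 5/87}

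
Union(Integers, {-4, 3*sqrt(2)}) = Union({3*sqrt(2)}, Integers)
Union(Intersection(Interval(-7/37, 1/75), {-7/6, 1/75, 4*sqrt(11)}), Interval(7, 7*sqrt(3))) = Union({1/75}, Interval(7, 7*sqrt(3)))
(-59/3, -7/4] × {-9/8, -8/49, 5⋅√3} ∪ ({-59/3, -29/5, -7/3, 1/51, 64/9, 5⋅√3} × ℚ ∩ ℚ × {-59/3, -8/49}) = ({-59/3, -29/5, -7/3, 1/51, 64/9} × {-59/3, -8/49}) ∪ ((-59/3, -7/4] × {-9/8, -8/49, 5⋅√3})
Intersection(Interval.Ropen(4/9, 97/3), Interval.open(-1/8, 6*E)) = Interval.Ropen(4/9, 6*E)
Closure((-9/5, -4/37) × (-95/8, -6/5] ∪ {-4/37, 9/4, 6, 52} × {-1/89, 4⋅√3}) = ({-9/5, -4/37} × [-95/8, -6/5]) ∪ ([-9/5, -4/37] × {-95/8, -6/5}) ∪ ((-9/5, -4/37) × (-95/8, -6/5]) ∪ ({-4/37, 9/4, 6, 52} × {-1/89, 4⋅√3})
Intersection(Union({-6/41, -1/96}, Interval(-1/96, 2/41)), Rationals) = Union({-6/41}, Intersection(Interval(-1/96, 2/41), Rationals))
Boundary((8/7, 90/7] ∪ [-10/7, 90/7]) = {-10/7, 90/7}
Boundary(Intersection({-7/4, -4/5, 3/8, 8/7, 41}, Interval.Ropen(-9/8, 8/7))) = {-4/5, 3/8}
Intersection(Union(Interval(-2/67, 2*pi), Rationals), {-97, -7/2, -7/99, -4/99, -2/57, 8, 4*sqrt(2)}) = {-97, -7/2, -7/99, -4/99, -2/57, 8, 4*sqrt(2)}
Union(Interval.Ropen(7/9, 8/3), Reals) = Interval(-oo, oo)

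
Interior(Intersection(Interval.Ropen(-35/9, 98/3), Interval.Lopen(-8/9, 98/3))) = Interval.open(-8/9, 98/3)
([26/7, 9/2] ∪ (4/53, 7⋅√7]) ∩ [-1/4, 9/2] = (4/53, 9/2]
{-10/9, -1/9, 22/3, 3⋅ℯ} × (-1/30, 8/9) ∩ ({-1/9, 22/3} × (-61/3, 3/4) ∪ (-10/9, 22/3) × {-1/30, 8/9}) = {-1/9, 22/3} × (-1/30, 3/4)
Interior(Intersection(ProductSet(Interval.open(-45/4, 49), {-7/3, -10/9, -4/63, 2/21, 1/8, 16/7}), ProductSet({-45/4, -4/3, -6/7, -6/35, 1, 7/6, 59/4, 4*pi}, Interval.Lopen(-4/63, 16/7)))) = EmptySet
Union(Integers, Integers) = Integers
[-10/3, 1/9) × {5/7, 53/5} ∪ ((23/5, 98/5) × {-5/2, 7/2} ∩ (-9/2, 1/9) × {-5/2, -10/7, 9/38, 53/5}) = [-10/3, 1/9) × {5/7, 53/5}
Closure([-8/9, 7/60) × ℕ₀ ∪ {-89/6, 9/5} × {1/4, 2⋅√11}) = ([-8/9, 7/60] × ℕ₀) ∪ ({-89/6, 9/5} × {1/4, 2⋅√11})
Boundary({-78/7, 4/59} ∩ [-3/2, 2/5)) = {4/59}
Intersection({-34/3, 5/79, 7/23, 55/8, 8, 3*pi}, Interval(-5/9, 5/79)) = {5/79}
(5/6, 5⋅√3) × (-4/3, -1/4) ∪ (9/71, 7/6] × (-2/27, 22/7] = ((9/71, 7/6] × (-2/27, 22/7]) ∪ ((5/6, 5⋅√3) × (-4/3, -1/4))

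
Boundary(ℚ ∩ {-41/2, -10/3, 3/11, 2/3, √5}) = {-41/2, -10/3, 3/11, 2/3}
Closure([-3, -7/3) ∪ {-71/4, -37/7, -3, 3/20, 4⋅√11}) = {-71/4, -37/7, 3/20, 4⋅√11} ∪ [-3, -7/3]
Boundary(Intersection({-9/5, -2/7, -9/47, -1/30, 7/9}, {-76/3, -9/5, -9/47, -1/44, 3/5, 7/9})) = {-9/5, -9/47, 7/9}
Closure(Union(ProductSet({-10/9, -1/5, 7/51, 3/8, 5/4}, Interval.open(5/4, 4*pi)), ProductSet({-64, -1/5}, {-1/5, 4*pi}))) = Union(ProductSet({-64, -1/5}, {-1/5, 4*pi}), ProductSet({-10/9, -1/5, 7/51, 3/8, 5/4}, Interval(5/4, 4*pi)))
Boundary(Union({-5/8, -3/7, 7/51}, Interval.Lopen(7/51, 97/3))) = {-5/8, -3/7, 7/51, 97/3}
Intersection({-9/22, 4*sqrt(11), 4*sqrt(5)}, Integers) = EmptySet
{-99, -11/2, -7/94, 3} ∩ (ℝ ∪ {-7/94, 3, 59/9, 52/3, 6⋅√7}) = {-99, -11/2, -7/94, 3}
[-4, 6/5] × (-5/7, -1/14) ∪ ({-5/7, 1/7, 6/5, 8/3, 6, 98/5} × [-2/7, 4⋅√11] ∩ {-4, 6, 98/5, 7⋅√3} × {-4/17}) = ({6, 98/5} × {-4/17}) ∪ ([-4, 6/5] × (-5/7, -1/14))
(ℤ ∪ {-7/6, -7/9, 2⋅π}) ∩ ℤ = ℤ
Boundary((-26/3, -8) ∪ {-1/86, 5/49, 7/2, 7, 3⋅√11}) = {-26/3, -8, -1/86, 5/49, 7/2, 7, 3⋅√11}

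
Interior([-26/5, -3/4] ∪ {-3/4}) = (-26/5, -3/4)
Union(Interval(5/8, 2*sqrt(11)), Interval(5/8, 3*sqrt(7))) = Interval(5/8, 3*sqrt(7))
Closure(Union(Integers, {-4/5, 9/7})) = Union({-4/5, 9/7}, Integers)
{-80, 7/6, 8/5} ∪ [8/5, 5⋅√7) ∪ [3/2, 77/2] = {-80, 7/6} ∪ [3/2, 77/2]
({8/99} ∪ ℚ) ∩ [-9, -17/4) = ℚ ∩ [-9, -17/4)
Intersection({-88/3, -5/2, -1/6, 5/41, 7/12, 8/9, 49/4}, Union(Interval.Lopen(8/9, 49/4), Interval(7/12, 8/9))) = {7/12, 8/9, 49/4}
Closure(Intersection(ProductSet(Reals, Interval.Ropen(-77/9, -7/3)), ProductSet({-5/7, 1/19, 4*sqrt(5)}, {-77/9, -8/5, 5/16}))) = ProductSet({-5/7, 1/19, 4*sqrt(5)}, {-77/9})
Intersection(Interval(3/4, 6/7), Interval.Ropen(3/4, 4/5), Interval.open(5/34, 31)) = Interval.Ropen(3/4, 4/5)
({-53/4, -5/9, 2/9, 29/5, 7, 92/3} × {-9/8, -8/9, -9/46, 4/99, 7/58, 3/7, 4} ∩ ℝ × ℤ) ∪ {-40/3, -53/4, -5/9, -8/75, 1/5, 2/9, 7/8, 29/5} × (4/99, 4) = ({-53/4, -5/9, 2/9, 29/5, 7, 92/3} × {4}) ∪ ({-40/3, -53/4, -5/9, -8/75, 1/5, 2/9, 7/8, 29/5} × (4/99, 4))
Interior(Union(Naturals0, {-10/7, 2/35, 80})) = EmptySet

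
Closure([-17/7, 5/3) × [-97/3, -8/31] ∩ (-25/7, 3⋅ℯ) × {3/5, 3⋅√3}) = ∅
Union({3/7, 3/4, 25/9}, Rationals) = Rationals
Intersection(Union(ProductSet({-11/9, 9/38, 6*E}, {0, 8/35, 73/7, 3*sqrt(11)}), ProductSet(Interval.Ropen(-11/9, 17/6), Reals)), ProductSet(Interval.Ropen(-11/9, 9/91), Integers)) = ProductSet(Interval.Ropen(-11/9, 9/91), Integers)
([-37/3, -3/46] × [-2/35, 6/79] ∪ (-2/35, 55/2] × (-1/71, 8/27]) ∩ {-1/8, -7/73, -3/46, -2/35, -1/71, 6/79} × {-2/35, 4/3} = {-1/8, -7/73, -3/46} × {-2/35}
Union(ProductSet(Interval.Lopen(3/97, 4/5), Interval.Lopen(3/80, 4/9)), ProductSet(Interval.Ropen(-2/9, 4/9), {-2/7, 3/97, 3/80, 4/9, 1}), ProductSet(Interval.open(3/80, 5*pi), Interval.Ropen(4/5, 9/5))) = Union(ProductSet(Interval.Ropen(-2/9, 4/9), {-2/7, 3/97, 3/80, 4/9, 1}), ProductSet(Interval.Lopen(3/97, 4/5), Interval.Lopen(3/80, 4/9)), ProductSet(Interval.open(3/80, 5*pi), Interval.Ropen(4/5, 9/5)))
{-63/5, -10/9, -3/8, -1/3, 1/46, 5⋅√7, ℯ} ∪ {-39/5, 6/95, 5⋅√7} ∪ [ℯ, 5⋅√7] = {-63/5, -39/5, -10/9, -3/8, -1/3, 1/46, 6/95} ∪ [ℯ, 5⋅√7]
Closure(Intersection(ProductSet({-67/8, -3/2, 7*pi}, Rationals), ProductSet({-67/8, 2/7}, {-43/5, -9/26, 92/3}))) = ProductSet({-67/8}, {-43/5, -9/26, 92/3})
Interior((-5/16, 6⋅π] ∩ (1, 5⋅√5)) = (1, 5⋅√5)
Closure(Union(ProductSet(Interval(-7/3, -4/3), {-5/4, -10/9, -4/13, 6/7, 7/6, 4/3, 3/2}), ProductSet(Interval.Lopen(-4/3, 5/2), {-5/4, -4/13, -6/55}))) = Union(ProductSet(Interval(-7/3, -4/3), {-5/4, -10/9, -4/13, 6/7, 7/6, 4/3, 3/2}), ProductSet(Interval(-4/3, 5/2), {-5/4, -4/13, -6/55}))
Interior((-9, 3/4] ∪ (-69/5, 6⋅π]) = (-69/5, 6⋅π)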